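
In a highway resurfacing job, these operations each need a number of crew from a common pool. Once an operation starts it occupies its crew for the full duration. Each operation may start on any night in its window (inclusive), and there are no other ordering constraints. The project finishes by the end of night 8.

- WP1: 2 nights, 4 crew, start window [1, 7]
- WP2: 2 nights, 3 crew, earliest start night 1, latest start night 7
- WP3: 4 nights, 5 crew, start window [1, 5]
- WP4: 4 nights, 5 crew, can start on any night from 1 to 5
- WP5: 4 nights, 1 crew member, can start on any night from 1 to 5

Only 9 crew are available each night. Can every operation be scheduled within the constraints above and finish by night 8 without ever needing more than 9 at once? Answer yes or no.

yes

Schedule WP1@1, WP2@3, WP3@1, WP4@5, WP5@3: n1:9  n2:9  n3:9  n4:9  n5:6  n6:6  n7:5  n8:5 — peak 9 ≤ 9.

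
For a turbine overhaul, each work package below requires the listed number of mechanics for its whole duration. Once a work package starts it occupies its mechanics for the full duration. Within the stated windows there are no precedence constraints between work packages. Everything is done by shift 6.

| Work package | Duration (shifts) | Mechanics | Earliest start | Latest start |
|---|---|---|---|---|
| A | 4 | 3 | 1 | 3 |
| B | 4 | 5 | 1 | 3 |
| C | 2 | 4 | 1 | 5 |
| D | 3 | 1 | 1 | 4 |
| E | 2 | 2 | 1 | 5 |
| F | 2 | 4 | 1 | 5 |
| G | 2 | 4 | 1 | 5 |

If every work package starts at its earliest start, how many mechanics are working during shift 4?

At early start, shift 4 has: A, B.
Demand: 3 + 5 = 8.

8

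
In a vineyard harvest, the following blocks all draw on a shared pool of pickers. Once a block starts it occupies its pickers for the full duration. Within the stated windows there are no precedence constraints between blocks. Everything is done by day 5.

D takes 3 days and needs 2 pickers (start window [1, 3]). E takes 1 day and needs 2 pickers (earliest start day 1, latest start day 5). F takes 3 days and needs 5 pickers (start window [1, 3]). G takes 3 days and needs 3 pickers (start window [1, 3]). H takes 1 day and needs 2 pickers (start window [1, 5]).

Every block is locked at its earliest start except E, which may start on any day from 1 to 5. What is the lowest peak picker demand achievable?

12

E@1: d1:14  d2:10  d3:10  d4:0  d5:0 → peak 14
E@2: d1:12  d2:12  d3:10  d4:0  d5:0 → peak 12
E@3: d1:12  d2:10  d3:12  d4:0  d5:0 → peak 12
E@4: d1:12  d2:10  d3:10  d4:2  d5:0 → peak 12
E@5: d1:12  d2:10  d3:10  d4:0  d5:2 → peak 12
Best is E@2, peak 12.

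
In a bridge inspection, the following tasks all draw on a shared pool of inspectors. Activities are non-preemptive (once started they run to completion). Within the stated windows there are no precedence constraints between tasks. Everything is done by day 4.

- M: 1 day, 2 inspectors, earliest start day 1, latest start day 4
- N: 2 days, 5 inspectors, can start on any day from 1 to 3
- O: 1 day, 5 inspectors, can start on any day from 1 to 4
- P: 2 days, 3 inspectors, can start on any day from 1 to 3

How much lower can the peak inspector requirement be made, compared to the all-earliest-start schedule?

7

Early-start peak: d1:15  d2:8  d3:0  d4:0 ⇒ 15.
Leveled (M@1, N@1, O@3, P@2): d1:7  d2:8  d3:8  d4:0 ⇒ 8.
Reduction 15 − 8 = 7.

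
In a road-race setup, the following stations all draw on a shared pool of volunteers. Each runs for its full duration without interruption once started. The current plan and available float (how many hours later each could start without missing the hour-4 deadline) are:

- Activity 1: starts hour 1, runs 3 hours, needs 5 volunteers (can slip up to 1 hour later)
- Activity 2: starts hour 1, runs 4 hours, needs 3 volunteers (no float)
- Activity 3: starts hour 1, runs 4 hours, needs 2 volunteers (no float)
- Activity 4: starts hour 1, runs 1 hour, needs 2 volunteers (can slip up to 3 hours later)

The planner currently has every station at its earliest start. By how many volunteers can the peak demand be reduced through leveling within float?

2

Early-start peak: h1:12  h2:10  h3:10  h4:5 ⇒ 12.
Leveled (Activity 1@1, Activity 2@1, Activity 3@1, Activity 4@4): h1:10  h2:10  h3:10  h4:7 ⇒ 10.
Reduction 12 − 10 = 2.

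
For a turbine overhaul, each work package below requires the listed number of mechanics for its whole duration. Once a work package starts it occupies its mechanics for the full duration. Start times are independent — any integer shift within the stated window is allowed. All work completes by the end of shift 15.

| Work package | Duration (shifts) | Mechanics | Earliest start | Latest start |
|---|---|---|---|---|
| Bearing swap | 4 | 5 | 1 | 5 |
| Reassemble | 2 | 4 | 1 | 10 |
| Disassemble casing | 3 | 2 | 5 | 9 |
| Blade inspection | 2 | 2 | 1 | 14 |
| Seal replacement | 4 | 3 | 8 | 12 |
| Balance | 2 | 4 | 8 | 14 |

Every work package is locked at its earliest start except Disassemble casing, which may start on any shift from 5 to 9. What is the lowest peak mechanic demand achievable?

11

Disassemble casing@5: s1:11  s2:11  s3:5  s4:5  s5:2  s6:2  s7:2  s8:7  s9:7  s10:3  s11:3  s12:0  s13:0  s14:0  s15:0 → peak 11
Disassemble casing@6: s1:11  s2:11  s3:5  s4:5  s5:0  s6:2  s7:2  s8:9  s9:7  s10:3  s11:3  s12:0  s13:0  s14:0  s15:0 → peak 11
Disassemble casing@7: s1:11  s2:11  s3:5  s4:5  s5:0  s6:0  s7:2  s8:9  s9:9  s10:3  s11:3  s12:0  s13:0  s14:0  s15:0 → peak 11
Disassemble casing@8: s1:11  s2:11  s3:5  s4:5  s5:0  s6:0  s7:0  s8:9  s9:9  s10:5  s11:3  s12:0  s13:0  s14:0  s15:0 → peak 11
Disassemble casing@9: s1:11  s2:11  s3:5  s4:5  s5:0  s6:0  s7:0  s8:7  s9:9  s10:5  s11:5  s12:0  s13:0  s14:0  s15:0 → peak 11
Best is Disassemble casing@5, peak 11.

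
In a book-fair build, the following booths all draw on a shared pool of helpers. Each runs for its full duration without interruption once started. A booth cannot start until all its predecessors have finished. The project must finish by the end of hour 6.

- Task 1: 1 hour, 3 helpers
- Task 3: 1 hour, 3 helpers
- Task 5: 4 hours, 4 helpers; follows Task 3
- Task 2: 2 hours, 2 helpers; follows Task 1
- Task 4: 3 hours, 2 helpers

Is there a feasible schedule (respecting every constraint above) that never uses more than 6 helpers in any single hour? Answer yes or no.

yes

Schedule Task 1@1, Task 3@1, Task 5@2, Task 2@2, Task 4@4: h1:6  h2:6  h3:6  h4:6  h5:6  h6:2 — peak 6 ≤ 6.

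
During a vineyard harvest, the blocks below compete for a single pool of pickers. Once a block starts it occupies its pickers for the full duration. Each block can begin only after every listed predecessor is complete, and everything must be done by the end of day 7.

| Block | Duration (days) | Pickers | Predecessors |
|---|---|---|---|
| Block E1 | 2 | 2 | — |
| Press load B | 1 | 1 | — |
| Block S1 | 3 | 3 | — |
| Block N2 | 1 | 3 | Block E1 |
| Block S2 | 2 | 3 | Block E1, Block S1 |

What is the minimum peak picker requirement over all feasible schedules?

Early-start (Block E1@1, Press load B@1, Block S1@1, Block N2@3, Block S2@4) gives peak 6: d1:6  d2:5  d3:6  d4:3  d5:3  d6:0  d7:0.
Shift Block S1→2, Block N2→5, Block S2→6.
Schedule Block E1@1, Press load B@1, Block S1@2, Block N2@5, Block S2@6: d1:3  d2:5  d3:3  d4:3  d5:3  d6:3  d7:3 — peak 5.

5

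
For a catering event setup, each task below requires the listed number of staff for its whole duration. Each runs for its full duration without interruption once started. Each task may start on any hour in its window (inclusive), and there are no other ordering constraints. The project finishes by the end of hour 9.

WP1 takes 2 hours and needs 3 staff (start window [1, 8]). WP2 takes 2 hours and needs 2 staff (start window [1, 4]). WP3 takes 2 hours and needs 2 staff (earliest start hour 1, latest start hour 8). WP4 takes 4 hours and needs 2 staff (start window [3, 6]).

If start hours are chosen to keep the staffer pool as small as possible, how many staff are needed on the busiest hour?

Early-start (WP1@1, WP2@1, WP3@1, WP4@3) gives peak 7: h1:7  h2:7  h3:2  h4:2  h5:2  h6:2  h7:0  h8:0  h9:0.
Shift WP2→3, WP3→3, WP4→5.
Schedule WP1@1, WP2@3, WP3@3, WP4@5: h1:3  h2:3  h3:4  h4:4  h5:2  h6:2  h7:2  h8:2  h9:0 — peak 4.

4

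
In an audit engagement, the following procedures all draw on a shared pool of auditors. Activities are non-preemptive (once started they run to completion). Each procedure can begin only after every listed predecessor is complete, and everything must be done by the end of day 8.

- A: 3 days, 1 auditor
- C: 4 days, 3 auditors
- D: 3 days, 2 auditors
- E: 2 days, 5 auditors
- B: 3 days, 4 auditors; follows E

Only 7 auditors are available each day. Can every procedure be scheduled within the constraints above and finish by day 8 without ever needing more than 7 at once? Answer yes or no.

yes

Schedule A@1, C@3, D@3, E@1, B@6: d1:6  d2:6  d3:6  d4:5  d5:5  d6:7  d7:4  d8:4 — peak 7 ≤ 7.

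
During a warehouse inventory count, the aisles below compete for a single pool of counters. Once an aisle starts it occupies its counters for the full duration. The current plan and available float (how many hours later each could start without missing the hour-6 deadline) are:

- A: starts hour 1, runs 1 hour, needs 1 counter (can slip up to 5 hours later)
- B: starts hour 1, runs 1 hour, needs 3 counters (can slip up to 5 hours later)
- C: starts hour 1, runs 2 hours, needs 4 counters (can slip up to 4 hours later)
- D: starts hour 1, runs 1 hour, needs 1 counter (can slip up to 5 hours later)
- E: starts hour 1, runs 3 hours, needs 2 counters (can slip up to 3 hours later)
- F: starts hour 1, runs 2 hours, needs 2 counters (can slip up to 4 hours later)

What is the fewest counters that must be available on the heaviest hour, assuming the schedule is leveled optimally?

Early-start (A@1, B@1, C@1, D@1, E@1, F@1) gives peak 13: h1:13  h2:8  h3:2  h4:0  h5:0  h6:0.
Shift C→2, D→4, E→4, F→5.
Schedule A@1, B@1, C@2, D@4, E@4, F@5: h1:4  h2:4  h3:4  h4:3  h5:4  h6:4 — peak 4.
Total counter-hours = 23 over 6 hours ⇒ peak ≥ ⌈23/6⌉ = 4, so 4 is optimal.

4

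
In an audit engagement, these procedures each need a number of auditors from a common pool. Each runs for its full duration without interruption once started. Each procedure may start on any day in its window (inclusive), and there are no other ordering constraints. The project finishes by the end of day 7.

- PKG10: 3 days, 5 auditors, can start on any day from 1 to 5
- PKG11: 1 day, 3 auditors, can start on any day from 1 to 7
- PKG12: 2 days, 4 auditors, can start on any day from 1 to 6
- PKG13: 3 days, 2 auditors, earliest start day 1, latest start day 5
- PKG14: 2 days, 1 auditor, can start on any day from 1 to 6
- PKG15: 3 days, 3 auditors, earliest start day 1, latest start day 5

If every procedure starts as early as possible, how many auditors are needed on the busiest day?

18

Early-start schedule: PKG10@1, PKG11@1, PKG12@1, PKG13@1, PKG14@1, PKG15@1.
Load per day: day 1: 18, day 2: 15, day 3: 10, day 4: 0, day 5: 0, day 6: 0, day 7: 0.
Peak is 18.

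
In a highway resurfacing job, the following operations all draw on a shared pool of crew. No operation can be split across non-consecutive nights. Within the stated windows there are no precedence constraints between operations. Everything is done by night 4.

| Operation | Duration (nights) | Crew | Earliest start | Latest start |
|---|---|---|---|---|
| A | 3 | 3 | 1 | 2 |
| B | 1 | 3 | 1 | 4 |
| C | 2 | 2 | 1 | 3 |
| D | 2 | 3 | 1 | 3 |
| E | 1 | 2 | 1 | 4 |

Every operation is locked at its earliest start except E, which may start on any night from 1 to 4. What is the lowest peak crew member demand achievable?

11

E@1: n1:13  n2:8  n3:3  n4:0 → peak 13
E@2: n1:11  n2:10  n3:3  n4:0 → peak 11
E@3: n1:11  n2:8  n3:5  n4:0 → peak 11
E@4: n1:11  n2:8  n3:3  n4:2 → peak 11
Best is E@2, peak 11.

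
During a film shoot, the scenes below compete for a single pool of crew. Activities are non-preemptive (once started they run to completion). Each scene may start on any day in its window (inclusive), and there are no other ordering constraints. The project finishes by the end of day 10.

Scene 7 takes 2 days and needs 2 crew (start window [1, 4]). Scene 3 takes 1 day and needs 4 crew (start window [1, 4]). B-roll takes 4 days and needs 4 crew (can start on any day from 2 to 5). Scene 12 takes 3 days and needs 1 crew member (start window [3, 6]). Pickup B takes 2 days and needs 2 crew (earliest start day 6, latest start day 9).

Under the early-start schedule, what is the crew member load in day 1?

At early start, day 1 has: Scene 7, Scene 3.
Demand: 2 + 4 = 6.

6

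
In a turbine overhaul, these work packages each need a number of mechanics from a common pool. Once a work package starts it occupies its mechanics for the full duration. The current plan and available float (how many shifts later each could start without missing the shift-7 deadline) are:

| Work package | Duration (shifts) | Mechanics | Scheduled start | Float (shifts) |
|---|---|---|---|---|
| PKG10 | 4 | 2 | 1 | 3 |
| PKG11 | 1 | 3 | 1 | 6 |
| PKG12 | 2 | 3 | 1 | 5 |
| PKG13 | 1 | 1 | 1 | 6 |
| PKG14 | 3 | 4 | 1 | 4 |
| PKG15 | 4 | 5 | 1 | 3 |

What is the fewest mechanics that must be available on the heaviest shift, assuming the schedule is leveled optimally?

8

Early-start (PKG10@1, PKG11@1, PKG12@1, PKG13@1, PKG14@1, PKG15@1) gives peak 18: s1:18  s2:14  s3:11  s4:7  s5:0  s6:0  s7:0.
Shift PKG11→5, PKG12→6, PKG15→4.
Schedule PKG10@1, PKG11@5, PKG12@6, PKG13@1, PKG14@1, PKG15@4: s1:7  s2:6  s3:6  s4:7  s5:8  s6:8  s7:8 — peak 8.
Total mechanic-shifts = 50 over 7 shifts ⇒ peak ≥ ⌈50/7⌉ = 8, so 8 is optimal.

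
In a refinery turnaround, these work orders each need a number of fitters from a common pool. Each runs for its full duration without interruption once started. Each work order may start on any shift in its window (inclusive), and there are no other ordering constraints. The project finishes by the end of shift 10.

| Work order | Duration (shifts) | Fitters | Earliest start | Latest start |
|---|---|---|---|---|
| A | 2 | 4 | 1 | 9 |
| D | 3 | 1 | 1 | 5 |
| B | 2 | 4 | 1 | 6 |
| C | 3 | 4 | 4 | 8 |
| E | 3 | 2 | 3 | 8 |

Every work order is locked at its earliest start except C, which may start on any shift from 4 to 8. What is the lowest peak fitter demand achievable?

9

C@4: s1:9  s2:9  s3:3  s4:6  s5:6  s6:4  s7:0  s8:0  s9:0  s10:0 → peak 9
C@5: s1:9  s2:9  s3:3  s4:2  s5:6  s6:4  s7:4  s8:0  s9:0  s10:0 → peak 9
C@6: s1:9  s2:9  s3:3  s4:2  s5:2  s6:4  s7:4  s8:4  s9:0  s10:0 → peak 9
C@7: s1:9  s2:9  s3:3  s4:2  s5:2  s6:0  s7:4  s8:4  s9:4  s10:0 → peak 9
C@8: s1:9  s2:9  s3:3  s4:2  s5:2  s6:0  s7:0  s8:4  s9:4  s10:4 → peak 9
Best is C@4, peak 9.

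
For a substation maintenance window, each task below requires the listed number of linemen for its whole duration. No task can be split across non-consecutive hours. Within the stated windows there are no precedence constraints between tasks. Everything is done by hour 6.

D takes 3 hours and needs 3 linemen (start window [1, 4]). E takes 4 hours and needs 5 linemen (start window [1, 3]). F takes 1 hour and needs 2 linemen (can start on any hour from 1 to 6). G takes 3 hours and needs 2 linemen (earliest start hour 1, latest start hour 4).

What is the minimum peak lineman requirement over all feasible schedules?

Early-start (D@1, E@1, F@1, G@1) gives peak 12: h1:12  h2:10  h3:10  h4:5  h5:0  h6:0.
Shift F→5, G→4.
Schedule D@1, E@1, F@5, G@4: h1:8  h2:8  h3:8  h4:7  h5:4  h6:2 — peak 8.

8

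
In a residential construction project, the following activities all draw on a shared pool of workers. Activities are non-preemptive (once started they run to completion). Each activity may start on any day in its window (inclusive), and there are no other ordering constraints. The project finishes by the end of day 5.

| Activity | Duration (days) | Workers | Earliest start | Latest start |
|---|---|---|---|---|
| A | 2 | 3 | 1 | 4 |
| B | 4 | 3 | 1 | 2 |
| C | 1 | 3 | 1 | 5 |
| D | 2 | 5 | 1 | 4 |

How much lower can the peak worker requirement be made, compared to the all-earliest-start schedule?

6

Early-start peak: d1:14  d2:11  d3:3  d4:3  d5:0 ⇒ 14.
Leveled (A@1, B@1, C@3, D@4): d1:6  d2:6  d3:6  d4:8  d5:5 ⇒ 8.
Reduction 14 − 8 = 6.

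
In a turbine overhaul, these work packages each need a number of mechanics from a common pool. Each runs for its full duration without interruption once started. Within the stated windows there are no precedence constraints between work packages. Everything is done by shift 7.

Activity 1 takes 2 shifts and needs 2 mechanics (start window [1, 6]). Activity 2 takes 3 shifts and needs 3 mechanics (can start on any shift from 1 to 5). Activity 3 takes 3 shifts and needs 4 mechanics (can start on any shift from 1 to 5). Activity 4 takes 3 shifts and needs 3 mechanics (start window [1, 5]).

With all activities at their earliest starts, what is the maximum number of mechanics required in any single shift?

Early-start schedule: Activity 1@1, Activity 2@1, Activity 3@1, Activity 4@1.
Load per shift: shift 1: 12, shift 2: 12, shift 3: 10, shift 4: 0, shift 5: 0, shift 6: 0, shift 7: 0.
Peak is 12.

12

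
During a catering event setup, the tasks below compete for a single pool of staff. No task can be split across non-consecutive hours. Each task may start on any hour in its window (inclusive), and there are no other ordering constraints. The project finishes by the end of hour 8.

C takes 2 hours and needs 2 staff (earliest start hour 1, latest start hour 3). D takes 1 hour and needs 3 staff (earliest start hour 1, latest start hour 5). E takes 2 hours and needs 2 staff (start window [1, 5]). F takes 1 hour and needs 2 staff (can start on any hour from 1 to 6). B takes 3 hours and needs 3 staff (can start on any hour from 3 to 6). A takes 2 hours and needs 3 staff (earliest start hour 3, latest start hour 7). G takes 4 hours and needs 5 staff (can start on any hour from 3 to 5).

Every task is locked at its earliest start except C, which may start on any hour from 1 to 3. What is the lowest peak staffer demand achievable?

11

C@1: h1:9  h2:4  h3:11  h4:11  h5:8  h6:5  h7:0  h8:0 → peak 11
C@2: h1:7  h2:4  h3:13  h4:11  h5:8  h6:5  h7:0  h8:0 → peak 13
C@3: h1:7  h2:2  h3:13  h4:13  h5:8  h6:5  h7:0  h8:0 → peak 13
Best is C@1, peak 11.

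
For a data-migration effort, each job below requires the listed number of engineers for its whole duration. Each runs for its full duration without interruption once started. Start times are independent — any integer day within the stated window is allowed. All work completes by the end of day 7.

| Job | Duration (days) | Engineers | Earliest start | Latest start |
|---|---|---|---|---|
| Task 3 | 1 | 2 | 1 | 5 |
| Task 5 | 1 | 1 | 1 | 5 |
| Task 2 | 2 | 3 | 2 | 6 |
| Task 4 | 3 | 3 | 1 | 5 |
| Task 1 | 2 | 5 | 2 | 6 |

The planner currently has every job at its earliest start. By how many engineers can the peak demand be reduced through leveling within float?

6

Early-start peak: d1:6  d2:11  d3:11  d4:0  d5:0  d6:0  d7:0 ⇒ 11.
Leveled (Task 3@1, Task 5@2, Task 2@4, Task 4@1, Task 1@6): d1:5  d2:4  d3:3  d4:3  d5:3  d6:5  d7:5 ⇒ 5.
Reduction 11 − 5 = 6.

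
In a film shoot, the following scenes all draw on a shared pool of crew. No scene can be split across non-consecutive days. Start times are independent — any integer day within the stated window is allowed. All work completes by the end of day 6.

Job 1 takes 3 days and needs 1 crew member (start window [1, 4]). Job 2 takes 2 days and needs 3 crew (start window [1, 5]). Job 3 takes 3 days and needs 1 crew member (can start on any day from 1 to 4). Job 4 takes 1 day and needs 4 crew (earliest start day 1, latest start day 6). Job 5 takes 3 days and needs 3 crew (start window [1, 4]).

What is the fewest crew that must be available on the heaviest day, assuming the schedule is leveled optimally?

5

Early-start (Job 1@1, Job 2@1, Job 3@1, Job 4@1, Job 5@1) gives peak 12: d1:12  d2:8  d3:5  d4:0  d5:0  d6:0.
Shift Job 4→6, Job 5→3.
Schedule Job 1@1, Job 2@1, Job 3@1, Job 4@6, Job 5@3: d1:5  d2:5  d3:5  d4:3  d5:3  d6:4 — peak 5.
Total crew member-days = 25 over 6 days ⇒ peak ≥ ⌈25/6⌉ = 5, so 5 is optimal.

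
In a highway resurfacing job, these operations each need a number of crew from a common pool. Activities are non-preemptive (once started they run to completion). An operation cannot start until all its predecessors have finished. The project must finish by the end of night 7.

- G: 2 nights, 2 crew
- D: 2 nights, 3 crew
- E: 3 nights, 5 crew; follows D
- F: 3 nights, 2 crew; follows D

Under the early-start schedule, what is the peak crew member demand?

Early-start schedule: G@1, D@1, E@3, F@3.
Load per night: night 1: 5, night 2: 5, night 3: 7, night 4: 7, night 5: 7, night 6: 0, night 7: 0.
Peak is 7.

7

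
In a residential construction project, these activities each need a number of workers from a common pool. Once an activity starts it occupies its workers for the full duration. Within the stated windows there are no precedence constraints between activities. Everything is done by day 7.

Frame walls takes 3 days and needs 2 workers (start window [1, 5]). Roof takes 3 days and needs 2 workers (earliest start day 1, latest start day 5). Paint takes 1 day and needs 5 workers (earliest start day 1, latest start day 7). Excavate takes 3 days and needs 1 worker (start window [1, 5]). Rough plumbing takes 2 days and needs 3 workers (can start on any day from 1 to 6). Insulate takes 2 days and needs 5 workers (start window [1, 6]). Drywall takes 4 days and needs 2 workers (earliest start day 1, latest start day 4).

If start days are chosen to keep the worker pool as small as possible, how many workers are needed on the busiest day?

Early-start (Frame walls@1, Roof@1, Paint@1, Excavate@1, Rough plumbing@1, Insulate@1, Drywall@1) gives peak 20: d1:20  d2:15  d3:7  d4:2  d5:0  d6:0  d7:0.
Shift Roof→2, Excavate→5, Rough plumbing→4, Insulate→6, Drywall→2.
Schedule Frame walls@1, Roof@2, Paint@1, Excavate@5, Rough plumbing@4, Insulate@6, Drywall@2: d1:7  d2:6  d3:6  d4:7  d5:6  d6:6  d7:6 — peak 7.
Total worker-days = 44 over 7 days ⇒ peak ≥ ⌈44/7⌉ = 7, so 7 is optimal.

7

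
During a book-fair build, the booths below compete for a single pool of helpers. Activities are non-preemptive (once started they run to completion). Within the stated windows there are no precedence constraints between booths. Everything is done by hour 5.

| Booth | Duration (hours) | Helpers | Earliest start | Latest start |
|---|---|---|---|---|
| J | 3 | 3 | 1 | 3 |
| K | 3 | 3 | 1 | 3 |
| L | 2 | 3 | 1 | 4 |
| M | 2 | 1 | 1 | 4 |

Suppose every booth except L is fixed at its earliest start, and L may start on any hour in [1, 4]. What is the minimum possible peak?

L@1: h1:10  h2:10  h3:6  h4:0  h5:0 → peak 10
L@2: h1:7  h2:10  h3:9  h4:0  h5:0 → peak 10
L@3: h1:7  h2:7  h3:9  h4:3  h5:0 → peak 9
L@4: h1:7  h2:7  h3:6  h4:3  h5:3 → peak 7
Best is L@4, peak 7.

7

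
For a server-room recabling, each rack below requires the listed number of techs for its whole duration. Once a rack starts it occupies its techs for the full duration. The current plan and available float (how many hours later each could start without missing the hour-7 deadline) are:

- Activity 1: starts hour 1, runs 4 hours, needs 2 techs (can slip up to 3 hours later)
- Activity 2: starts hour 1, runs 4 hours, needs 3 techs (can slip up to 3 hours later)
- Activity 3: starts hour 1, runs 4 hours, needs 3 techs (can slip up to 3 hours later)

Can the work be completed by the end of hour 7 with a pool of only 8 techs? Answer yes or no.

yes

Schedule Activity 1@1, Activity 2@1, Activity 3@1: h1:8  h2:8  h3:8  h4:8  h5:0  h6:0  h7:0 — peak 8 ≤ 8.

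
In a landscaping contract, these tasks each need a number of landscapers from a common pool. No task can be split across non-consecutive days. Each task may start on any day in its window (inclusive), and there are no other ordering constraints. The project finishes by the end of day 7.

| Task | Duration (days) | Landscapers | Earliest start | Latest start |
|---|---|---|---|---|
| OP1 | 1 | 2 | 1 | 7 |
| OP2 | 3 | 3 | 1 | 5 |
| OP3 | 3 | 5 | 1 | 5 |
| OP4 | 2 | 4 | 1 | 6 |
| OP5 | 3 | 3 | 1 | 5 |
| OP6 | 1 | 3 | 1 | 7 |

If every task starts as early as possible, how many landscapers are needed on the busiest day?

20

Early-start schedule: OP1@1, OP2@1, OP3@1, OP4@1, OP5@1, OP6@1.
Load per day: day 1: 20, day 2: 15, day 3: 11, day 4: 0, day 5: 0, day 6: 0, day 7: 0.
Peak is 20.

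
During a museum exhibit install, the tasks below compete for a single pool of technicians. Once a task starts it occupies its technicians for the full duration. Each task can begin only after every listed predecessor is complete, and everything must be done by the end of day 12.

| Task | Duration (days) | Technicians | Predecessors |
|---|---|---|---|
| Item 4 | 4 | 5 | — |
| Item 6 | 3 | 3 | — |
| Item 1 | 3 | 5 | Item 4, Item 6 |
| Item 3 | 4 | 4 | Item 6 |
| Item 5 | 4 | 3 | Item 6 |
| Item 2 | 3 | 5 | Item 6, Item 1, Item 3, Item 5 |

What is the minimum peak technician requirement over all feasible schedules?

12

Schedule Item 4@1, Item 6@1, Item 1@5, Item 3@4, Item 5@4, Item 2@8: d1:8  d2:8  d3:8  d4:12  d5:12  d6:12  d7:12  d8:5  d9:5  d10:5  d11:0  d12:0 — peak 12.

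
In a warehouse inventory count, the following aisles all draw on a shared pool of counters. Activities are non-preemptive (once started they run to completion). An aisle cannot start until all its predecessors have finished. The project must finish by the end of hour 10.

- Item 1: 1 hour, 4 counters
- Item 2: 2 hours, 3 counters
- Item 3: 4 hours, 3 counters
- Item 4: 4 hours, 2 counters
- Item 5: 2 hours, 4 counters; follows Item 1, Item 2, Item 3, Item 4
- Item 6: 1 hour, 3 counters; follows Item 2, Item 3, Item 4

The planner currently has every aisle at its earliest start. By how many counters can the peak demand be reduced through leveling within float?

Early-start peak: h1:12  h2:8  h3:5  h4:5  h5:7  h6:4  h7:0  h8:0  h9:0  h10:0 ⇒ 12.
Leveled (Item 1@1, Item 2@2, Item 3@4, Item 4@2, Item 5@8, Item 6@10): h1:4  h2:5  h3:5  h4:5  h5:5  h6:3  h7:3  h8:4  h9:4  h10:3 ⇒ 5.
Reduction 12 − 5 = 7.

7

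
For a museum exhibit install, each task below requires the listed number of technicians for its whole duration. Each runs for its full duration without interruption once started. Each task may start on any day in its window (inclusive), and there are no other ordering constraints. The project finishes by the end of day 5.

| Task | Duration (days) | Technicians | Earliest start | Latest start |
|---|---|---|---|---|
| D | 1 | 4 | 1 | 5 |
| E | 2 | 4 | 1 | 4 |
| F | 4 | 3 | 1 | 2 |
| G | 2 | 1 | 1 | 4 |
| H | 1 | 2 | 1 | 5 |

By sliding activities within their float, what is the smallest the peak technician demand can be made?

7

Early-start (D@1, E@1, F@1, G@1, H@1) gives peak 14: d1:14  d2:8  d3:3  d4:3  d5:0.
Shift E→2, G→4, H→4.
Schedule D@1, E@2, F@1, G@4, H@4: d1:7  d2:7  d3:7  d4:6  d5:1 — peak 7.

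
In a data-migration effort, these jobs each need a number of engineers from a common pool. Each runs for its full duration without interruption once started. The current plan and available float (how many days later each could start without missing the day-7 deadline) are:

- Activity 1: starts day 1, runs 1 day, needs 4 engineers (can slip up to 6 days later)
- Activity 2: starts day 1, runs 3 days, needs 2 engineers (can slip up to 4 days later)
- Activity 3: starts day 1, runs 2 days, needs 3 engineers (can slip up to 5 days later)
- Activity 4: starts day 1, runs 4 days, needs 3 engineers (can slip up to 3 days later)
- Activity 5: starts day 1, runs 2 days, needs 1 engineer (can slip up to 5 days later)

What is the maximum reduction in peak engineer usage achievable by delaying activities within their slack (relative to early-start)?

8

Early-start peak: d1:13  d2:9  d3:5  d4:3  d5:0  d6:0  d7:0 ⇒ 13.
Leveled (Activity 1@1, Activity 2@2, Activity 3@2, Activity 4@4, Activity 5@5): d1:4  d2:5  d3:5  d4:5  d5:4  d6:4  d7:3 ⇒ 5.
Reduction 13 − 5 = 8.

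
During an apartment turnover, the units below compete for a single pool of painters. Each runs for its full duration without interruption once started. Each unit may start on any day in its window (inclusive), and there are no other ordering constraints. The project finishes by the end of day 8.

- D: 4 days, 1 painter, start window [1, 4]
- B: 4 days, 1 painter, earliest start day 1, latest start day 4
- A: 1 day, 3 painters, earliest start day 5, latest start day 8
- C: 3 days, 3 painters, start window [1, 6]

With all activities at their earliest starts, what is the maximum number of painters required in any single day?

5

Early-start schedule: D@1, B@1, A@5, C@1.
Load per day: day 1: 5, day 2: 5, day 3: 5, day 4: 2, day 5: 3, day 6: 0, day 7: 0, day 8: 0.
Peak is 5.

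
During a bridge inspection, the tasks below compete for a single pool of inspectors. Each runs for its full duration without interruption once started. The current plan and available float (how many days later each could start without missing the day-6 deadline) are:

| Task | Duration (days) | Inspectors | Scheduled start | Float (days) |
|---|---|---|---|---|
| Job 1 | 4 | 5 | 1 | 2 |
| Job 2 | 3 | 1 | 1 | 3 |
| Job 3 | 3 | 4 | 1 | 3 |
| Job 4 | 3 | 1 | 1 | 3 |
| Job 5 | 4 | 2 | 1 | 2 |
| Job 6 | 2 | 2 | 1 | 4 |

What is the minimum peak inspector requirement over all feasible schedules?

Early-start (Job 1@1, Job 2@1, Job 3@1, Job 4@1, Job 5@1, Job 6@1) gives peak 15: d1:15  d2:15  d3:13  d4:7  d5:0  d6:0.
Shift Job 3→4.
Schedule Job 1@1, Job 2@1, Job 3@4, Job 4@1, Job 5@1, Job 6@1: d1:11  d2:11  d3:9  d4:11  d5:4  d6:4 — peak 11.

11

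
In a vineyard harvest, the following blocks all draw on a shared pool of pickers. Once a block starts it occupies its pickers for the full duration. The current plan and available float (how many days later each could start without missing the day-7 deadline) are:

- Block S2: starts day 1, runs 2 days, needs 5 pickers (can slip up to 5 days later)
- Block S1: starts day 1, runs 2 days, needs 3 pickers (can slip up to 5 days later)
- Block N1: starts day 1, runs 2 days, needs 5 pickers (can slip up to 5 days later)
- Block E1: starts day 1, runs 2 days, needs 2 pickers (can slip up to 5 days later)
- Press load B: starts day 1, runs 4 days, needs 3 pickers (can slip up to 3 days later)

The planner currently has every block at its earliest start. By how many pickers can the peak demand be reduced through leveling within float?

10

Early-start peak: d1:18  d2:18  d3:3  d4:3  d5:0  d6:0  d7:0 ⇒ 18.
Leveled (Block S2@1, Block S1@1, Block N1@3, Block E1@5, Press load B@3): d1:8  d2:8  d3:8  d4:8  d5:5  d6:5  d7:0 ⇒ 8.
Reduction 18 − 8 = 10.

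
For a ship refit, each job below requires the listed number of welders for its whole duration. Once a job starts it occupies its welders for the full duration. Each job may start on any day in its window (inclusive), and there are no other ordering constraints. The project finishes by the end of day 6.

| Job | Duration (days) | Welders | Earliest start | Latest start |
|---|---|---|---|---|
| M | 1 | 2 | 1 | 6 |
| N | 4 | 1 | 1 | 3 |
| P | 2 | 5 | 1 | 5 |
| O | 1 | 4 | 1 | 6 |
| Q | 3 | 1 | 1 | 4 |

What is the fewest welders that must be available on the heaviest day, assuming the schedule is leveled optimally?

Early-start (M@1, N@1, P@1, O@1, Q@1) gives peak 13: d1:13  d2:7  d3:2  d4:1  d5:0  d6:0.
Shift P→5, O→4.
Schedule M@1, N@1, P@5, O@4, Q@1: d1:4  d2:2  d3:2  d4:5  d5:5  d6:5 — peak 5.

5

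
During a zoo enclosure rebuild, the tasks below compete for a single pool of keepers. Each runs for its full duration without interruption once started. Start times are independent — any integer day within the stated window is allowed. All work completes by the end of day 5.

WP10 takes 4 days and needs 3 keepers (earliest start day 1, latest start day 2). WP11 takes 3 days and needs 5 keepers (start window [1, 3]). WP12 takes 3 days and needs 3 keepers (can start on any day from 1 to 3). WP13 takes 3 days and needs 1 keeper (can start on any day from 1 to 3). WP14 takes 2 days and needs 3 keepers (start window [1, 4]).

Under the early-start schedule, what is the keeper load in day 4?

3

At early start, day 4 has: WP10.
Demand: 3 = 3.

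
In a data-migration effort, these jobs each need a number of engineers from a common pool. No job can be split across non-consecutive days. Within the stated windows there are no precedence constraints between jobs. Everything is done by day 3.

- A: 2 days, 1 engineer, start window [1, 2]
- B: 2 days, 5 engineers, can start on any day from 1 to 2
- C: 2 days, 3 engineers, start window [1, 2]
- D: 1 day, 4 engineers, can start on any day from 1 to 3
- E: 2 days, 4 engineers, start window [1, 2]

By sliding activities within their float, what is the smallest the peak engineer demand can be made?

Early-start (A@1, B@1, C@1, D@1, E@1) gives peak 17: d1:17  d2:13  d3:0.
Shift E→2.
Schedule A@1, B@1, C@1, D@1, E@2: d1:13  d2:13  d3:4 — peak 13.

13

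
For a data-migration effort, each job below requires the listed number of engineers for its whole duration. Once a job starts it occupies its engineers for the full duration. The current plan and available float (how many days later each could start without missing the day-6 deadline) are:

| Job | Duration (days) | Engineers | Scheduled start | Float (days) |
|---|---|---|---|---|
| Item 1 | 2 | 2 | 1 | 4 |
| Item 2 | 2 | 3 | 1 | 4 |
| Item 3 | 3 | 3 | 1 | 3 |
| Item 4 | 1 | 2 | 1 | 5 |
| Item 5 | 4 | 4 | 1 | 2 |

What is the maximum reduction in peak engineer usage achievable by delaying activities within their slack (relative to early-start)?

7

Early-start peak: d1:14  d2:12  d3:7  d4:4  d5:0  d6:0 ⇒ 14.
Leveled (Item 1@1, Item 2@1, Item 3@3, Item 4@1, Item 5@3): d1:7  d2:5  d3:7  d4:7  d5:7  d6:4 ⇒ 7.
Reduction 14 − 7 = 7.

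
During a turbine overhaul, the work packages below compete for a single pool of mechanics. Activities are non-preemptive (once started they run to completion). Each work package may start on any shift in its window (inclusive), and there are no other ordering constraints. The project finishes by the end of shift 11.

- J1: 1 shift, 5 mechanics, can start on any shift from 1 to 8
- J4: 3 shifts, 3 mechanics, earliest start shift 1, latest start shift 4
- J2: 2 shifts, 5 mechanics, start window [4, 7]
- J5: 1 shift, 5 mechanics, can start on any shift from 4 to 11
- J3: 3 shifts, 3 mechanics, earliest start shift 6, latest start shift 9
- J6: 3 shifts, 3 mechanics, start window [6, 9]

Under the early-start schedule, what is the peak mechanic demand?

Early-start schedule: J1@1, J4@1, J2@4, J5@4, J3@6, J6@6.
Load per shift: shift 1: 8, shift 2: 3, shift 3: 3, shift 4: 10, shift 5: 5, shift 6: 6, shift 7: 6, shift 8: 6, shift 9: 0, shift 10: 0, shift 11: 0.
Peak is 10.

10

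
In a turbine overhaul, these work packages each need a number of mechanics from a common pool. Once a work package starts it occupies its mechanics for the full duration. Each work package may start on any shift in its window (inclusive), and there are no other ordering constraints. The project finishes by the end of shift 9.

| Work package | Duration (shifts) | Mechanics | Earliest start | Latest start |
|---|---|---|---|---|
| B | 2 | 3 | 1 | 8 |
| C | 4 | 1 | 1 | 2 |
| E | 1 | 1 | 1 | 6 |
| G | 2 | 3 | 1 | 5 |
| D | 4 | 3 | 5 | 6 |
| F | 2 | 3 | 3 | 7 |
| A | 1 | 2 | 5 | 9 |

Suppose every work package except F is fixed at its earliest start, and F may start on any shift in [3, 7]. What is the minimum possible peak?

F@3: s1:8  s2:7  s3:4  s4:4  s5:5  s6:3  s7:3  s8:3  s9:0 → peak 8
F@4: s1:8  s2:7  s3:1  s4:4  s5:8  s6:3  s7:3  s8:3  s9:0 → peak 8
F@5: s1:8  s2:7  s3:1  s4:1  s5:8  s6:6  s7:3  s8:3  s9:0 → peak 8
F@6: s1:8  s2:7  s3:1  s4:1  s5:5  s6:6  s7:6  s8:3  s9:0 → peak 8
F@7: s1:8  s2:7  s3:1  s4:1  s5:5  s6:3  s7:6  s8:6  s9:0 → peak 8
Best is F@3, peak 8.

8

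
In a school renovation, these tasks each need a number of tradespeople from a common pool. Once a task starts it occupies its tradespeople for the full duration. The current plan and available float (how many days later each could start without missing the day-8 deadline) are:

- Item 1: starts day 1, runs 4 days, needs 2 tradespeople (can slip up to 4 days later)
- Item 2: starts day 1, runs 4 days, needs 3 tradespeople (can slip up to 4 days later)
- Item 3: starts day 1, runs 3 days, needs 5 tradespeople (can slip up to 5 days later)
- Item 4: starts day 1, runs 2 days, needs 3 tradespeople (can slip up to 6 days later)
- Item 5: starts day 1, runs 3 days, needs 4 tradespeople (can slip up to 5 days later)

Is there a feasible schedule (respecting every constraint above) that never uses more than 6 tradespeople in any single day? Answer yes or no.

Total tradesperson-days = 53; over 8 days the average is 53/8 > 6, so some day must exceed 6.

no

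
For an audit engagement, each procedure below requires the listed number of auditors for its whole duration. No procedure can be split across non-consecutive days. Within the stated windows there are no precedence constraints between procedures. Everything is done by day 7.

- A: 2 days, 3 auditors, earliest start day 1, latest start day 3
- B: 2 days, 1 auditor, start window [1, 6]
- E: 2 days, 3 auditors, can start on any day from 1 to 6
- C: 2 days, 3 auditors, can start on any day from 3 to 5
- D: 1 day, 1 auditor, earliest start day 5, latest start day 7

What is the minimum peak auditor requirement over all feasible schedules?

Early-start (A@1, B@1, E@1, C@3, D@5) gives peak 7: d1:7  d2:7  d3:3  d4:3  d5:1  d6:0  d7:0.
Shift E→3, C→5.
Schedule A@1, B@1, E@3, C@5, D@5: d1:4  d2:4  d3:3  d4:3  d5:4  d6:3  d7:0 — peak 4.

4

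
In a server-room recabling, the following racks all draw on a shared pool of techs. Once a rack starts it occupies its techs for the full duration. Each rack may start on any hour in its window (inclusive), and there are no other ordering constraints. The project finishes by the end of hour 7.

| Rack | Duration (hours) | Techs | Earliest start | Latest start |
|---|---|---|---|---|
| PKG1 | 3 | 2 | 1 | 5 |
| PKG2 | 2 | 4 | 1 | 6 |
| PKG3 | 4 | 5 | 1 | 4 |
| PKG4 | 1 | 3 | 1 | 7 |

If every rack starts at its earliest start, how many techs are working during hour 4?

At early start, hour 4 has: PKG3.
Demand: 5 = 5.

5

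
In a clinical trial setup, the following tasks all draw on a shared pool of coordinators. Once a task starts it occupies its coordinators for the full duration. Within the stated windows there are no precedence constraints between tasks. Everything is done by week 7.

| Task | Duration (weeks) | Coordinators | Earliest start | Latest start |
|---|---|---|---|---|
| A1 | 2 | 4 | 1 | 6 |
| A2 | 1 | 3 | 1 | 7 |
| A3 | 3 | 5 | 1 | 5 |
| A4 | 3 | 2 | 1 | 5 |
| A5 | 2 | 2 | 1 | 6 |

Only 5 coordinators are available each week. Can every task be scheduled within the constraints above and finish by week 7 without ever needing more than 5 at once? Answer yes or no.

Total coordinator-weeks = 36; over 7 weeks the average is 36/7 > 5, so some week must exceed 5.

no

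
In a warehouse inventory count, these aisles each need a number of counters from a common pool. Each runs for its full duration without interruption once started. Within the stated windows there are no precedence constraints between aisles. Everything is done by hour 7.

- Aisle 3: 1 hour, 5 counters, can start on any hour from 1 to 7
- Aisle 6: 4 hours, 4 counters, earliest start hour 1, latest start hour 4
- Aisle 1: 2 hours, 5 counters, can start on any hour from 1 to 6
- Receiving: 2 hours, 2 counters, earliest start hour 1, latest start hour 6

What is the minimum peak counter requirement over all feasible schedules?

6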